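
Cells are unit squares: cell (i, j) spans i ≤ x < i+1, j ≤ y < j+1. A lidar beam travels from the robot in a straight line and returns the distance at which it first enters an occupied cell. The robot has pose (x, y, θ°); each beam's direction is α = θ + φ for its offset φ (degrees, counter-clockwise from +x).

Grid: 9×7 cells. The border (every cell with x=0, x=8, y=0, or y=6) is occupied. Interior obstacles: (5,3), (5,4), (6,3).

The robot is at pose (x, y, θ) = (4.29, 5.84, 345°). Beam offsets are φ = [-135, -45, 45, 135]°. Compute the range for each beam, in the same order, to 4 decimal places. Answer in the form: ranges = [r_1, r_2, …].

ranges = [3.7990, 1.4200, 0.3200, 0.1848]

beam 1: φ=-135°, α=210°
  d=(-0.8660,-0.5000)  start (4,5)  tX=0.3349 tY=1.6800  stride 1/|dx|=1.1547 1/|dy|=2.0000
    cross x-line → (3,5), t=0.3349
    cross x-line → (2,5), t=1.4896
    cross y-line → (2,4), t=1.6800
    cross x-line → (1,4), t=2.6443
    cross y-line → (1,3), t=3.6800
    cross x-line → (0,3), t=3.7990 (wall)
  → r_1 = 3.7990
beam 2: φ=-45°, α=300°
  d=(0.5000,-0.8660)  start (4,5)  tX=1.4200 tY=0.9699  stride 1/|dx|=2.0000 1/|dy|=1.1547
    cross y-line → (4,4), t=0.9699
    cross x-line → (5,4), t=1.4200 (wall)
  → r_2 = 1.4200
beam 3: φ=45°, α=30°
  d=(0.8660,0.5000)  start (4,5)  tX=0.8198 tY=0.3200  stride 1/|dx|=1.1547 1/|dy|=2.0000
    cross y-line → (4,6), t=0.3200 (wall)
  → r_3 = 0.3200
beam 4: φ=135°, α=120°
  d=(-0.5000,0.8660)  start (4,5)  tX=0.5800 tY=0.1848  stride 1/|dx|=2.0000 1/|dy|=1.1547
    cross y-line → (4,6), t=0.1848 (wall)
  → r_4 = 0.1848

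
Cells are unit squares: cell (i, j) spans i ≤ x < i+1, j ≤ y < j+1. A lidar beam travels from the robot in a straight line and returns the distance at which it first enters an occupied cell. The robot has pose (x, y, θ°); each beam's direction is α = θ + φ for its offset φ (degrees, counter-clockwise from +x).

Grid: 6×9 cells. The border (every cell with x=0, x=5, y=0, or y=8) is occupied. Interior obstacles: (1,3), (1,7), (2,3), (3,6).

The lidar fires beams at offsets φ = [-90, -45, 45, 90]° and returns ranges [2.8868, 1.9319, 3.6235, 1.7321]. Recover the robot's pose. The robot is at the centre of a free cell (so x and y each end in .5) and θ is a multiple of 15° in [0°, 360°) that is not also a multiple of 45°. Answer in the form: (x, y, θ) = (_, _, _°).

(x, y, θ) = (3.5, 4.5, 240°)

The pose lattice has 24·16 = 384 candidates. Test each by forward raycasting.
  (3.5, 4.5, 255°): beam 1 = 2.5882 ≠ 2.8868 ✗
  (4.5, 1.5, 165°): beam 1 = 1.9319 ≠ 2.8868 ✗
  (2.5, 4.5, 210°): beam 2 = 1.5529 ≠ 1.9319 ✗
  …
  (3.5, 4.5, 240°): r_1=2.8868, r_2=1.9319, r_3=3.6235, r_4=1.7321 — all match ✓
No second candidate reproduces the full scan.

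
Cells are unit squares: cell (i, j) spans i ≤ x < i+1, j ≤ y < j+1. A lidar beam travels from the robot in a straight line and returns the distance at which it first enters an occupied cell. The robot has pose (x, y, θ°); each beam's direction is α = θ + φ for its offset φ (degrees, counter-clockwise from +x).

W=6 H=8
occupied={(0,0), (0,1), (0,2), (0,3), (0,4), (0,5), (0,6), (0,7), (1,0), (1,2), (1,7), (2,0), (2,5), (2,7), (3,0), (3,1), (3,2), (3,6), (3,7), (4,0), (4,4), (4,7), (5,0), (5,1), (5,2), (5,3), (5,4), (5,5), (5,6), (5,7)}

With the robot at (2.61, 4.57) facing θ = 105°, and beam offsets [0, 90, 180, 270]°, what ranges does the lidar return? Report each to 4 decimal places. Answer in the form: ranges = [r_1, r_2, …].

beam 1: φ=0°, α=105°
  dir = (cos 105°, sin 105°) = (-0.2588, 0.9659); from cell (2,4)
  next x-line at t=2.3569, next y-line at t=0.4452; Δt_x=3.8637, Δt_y=1.0353
    y: enter (2,5) at t=0.4452 ← occupied
  → r_1 = 0.4452
beam 2: φ=90°, α=195°
  dir = (cos 195°, sin 195°) = (-0.9659, -0.2588); from cell (2,4)
  next x-line at t=0.6315, next y-line at t=2.2023; Δt_x=1.0353, Δt_y=3.8637
    x: enter (1,4) at t=0.6315
    x: enter (0,4) at t=1.6668 ← occupied
  → r_2 = 1.6668
beam 3: φ=180°, α=285°
  dir = (cos 285°, sin 285°) = (0.2588, -0.9659); from cell (2,4)
  next x-line at t=1.5068, next y-line at t=0.5901; Δt_x=3.8637, Δt_y=1.0353
    y: enter (2,3) at t=0.5901
    x: enter (3,3) at t=1.5068
    y: enter (3,2) at t=1.6254 ← occupied
  → r_3 = 1.6254
beam 4: φ=270°, α=15°
  dir = (cos 15°, sin 15°) = (0.9659, 0.2588); from cell (2,4)
  next x-line at t=0.4038, next y-line at t=1.6614; Δt_x=1.0353, Δt_y=3.8637
    x: enter (3,4) at t=0.4038
    x: enter (4,4) at t=1.4390 ← occupied
  → r_4 = 1.4390

ranges = [0.4452, 1.6668, 1.6254, 1.4390]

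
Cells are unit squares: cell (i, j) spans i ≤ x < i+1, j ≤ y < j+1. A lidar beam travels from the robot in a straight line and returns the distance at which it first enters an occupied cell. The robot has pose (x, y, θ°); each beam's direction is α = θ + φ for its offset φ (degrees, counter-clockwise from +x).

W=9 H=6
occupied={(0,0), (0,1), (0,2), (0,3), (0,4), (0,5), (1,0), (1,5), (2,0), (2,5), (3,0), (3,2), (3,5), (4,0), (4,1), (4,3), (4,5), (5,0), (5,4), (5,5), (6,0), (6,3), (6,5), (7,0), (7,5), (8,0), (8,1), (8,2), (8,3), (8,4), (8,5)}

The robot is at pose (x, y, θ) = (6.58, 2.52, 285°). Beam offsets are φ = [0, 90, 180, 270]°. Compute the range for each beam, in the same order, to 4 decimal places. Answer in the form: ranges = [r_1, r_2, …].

beam 1: φ=0°, α=285°
  direction (0.2588, -0.9659); cell (6,2); t to first gridline: x 1.6228, y 0.5383 (then +3.8637 / +1.0353)
    (6,1) via y @ 0.5383
    (6,0) via y @ 1.5736  # hit
  → r_1 = 1.5736
beam 2: φ=90°, α=15°
  direction (0.9659, 0.2588); cell (6,2); t to first gridline: x 0.4348, y 1.8546 (then +1.0353 / +3.8637)
    (7,2) via x @ 0.4348
    (8,2) via x @ 1.4701  # hit
  → r_2 = 1.4701
beam 3: φ=180°, α=105°
  direction (-0.2588, 0.9659); cell (6,2); t to first gridline: x 2.2409, y 0.4969 (then +3.8637 / +1.0353)
    (6,3) via y @ 0.4969  # hit
  → r_3 = 0.4969
beam 4: φ=270°, α=195°
  direction (-0.9659, -0.2588); cell (6,2); t to first gridline: x 0.6005, y 2.0091 (then +1.0353 / +3.8637)
    (5,2) via x @ 0.6005
    (4,2) via x @ 1.6357
    (4,1) via y @ 2.0091  # hit
  → r_4 = 2.0091

ranges = [1.5736, 1.4701, 0.4969, 2.0091]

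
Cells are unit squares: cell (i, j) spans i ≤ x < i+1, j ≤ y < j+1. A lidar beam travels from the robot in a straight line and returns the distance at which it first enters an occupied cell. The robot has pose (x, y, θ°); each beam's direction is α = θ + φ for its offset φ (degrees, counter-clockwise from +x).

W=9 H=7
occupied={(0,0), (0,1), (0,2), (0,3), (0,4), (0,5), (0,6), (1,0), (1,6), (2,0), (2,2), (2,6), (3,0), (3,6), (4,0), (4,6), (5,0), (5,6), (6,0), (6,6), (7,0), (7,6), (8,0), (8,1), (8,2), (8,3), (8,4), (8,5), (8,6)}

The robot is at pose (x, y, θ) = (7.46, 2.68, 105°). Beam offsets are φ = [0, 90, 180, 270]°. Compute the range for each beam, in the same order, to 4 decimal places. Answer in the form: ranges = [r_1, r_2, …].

beam 1: φ=0°, α=105°
  dir = (cos 105°, sin 105°) = (-0.2588, 0.9659); from cell (7,2)
  next x-line at t=1.7773, next y-line at t=0.3313; Δt_x=3.8637, Δt_y=1.0353
    y: enter (7,3) at t=0.3313
    y: enter (7,4) at t=1.3666
    x: enter (6,4) at t=1.7773
    y: enter (6,5) at t=2.4018
    y: enter (6,6) at t=3.4371 ← occupied
  → r_1 = 3.4371
beam 2: φ=90°, α=195°
  dir = (cos 195°, sin 195°) = (-0.9659, -0.2588); from cell (7,2)
  next x-line at t=0.4762, next y-line at t=2.6273; Δt_x=1.0353, Δt_y=3.8637
    x: enter (6,2) at t=0.4762
    x: enter (5,2) at t=1.5115
    x: enter (4,2) at t=2.5468
    y: enter (4,1) at t=2.6273
    x: enter (3,1) at t=3.5821
    x: enter (2,1) at t=4.6173
    x: enter (1,1) at t=5.6526
    y: enter (1,0) at t=6.4910 ← occupied
  → r_2 = 6.4910
beam 3: φ=180°, α=285°
  dir = (cos 285°, sin 285°) = (0.2588, -0.9659); from cell (7,2)
  next x-line at t=2.0864, next y-line at t=0.7040; Δt_x=3.8637, Δt_y=1.0353
    y: enter (7,1) at t=0.7040
    y: enter (7,0) at t=1.7393 ← occupied
  → r_3 = 1.7393
beam 4: φ=270°, α=15°
  dir = (cos 15°, sin 15°) = (0.9659, 0.2588); from cell (7,2)
  next x-line at t=0.5590, next y-line at t=1.2364; Δt_x=1.0353, Δt_y=3.8637
    x: enter (8,2) at t=0.5590 ← occupied
  → r_4 = 0.5590

ranges = [3.4371, 6.4910, 1.7393, 0.5590]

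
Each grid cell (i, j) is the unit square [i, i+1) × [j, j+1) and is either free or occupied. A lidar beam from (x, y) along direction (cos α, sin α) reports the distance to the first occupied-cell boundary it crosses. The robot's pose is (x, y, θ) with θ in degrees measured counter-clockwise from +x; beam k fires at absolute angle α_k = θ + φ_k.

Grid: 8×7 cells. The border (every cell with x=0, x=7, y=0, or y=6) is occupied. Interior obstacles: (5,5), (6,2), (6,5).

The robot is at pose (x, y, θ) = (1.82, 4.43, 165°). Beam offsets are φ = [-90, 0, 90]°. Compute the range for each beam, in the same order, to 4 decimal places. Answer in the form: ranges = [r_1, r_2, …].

beam 1: φ=-90°, α=75°
  d=(0.2588,0.9659)  start (1,4)  tX=0.6955 tY=0.5901  stride 1/|dx|=3.8637 1/|dy|=1.0353
    cross y-line → (1,5), t=0.5901
    cross x-line → (2,5), t=0.6955
    cross y-line → (2,6), t=1.6254 (wall)
  → r_1 = 1.6254
beam 2: φ=0°, α=165°
  d=(-0.9659,0.2588)  start (1,4)  tX=0.8489 tY=2.2023  stride 1/|dx|=1.0353 1/|dy|=3.8637
    cross x-line → (0,4), t=0.8489 (wall)
  → r_2 = 0.8489
beam 3: φ=90°, α=255°
  d=(-0.2588,-0.9659)  start (1,4)  tX=3.1682 tY=0.4452  stride 1/|dx|=3.8637 1/|dy|=1.0353
    cross y-line → (1,3), t=0.4452
    cross y-line → (1,2), t=1.4804
    cross y-line → (1,1), t=2.5157
    cross x-line → (0,1), t=3.1682 (wall)
  → r_3 = 3.1682

ranges = [1.6254, 0.8489, 3.1682]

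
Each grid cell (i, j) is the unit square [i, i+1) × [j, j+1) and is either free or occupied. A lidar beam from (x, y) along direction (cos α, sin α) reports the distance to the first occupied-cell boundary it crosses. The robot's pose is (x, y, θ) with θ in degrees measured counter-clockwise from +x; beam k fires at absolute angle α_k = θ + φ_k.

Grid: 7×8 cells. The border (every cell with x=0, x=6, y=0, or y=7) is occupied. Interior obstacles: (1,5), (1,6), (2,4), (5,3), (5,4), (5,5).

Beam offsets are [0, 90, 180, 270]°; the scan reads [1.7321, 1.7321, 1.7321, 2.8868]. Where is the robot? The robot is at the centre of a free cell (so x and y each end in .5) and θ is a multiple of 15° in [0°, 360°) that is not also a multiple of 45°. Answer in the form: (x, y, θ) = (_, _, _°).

(x, y, θ) = (3.5, 2.5, 300°)

Enumerate (i+0.5, j+0.5, θ) over the 24 free cells and 16 admissible headings. For each, cast all 4 beams and compare to the given ranges.
  (3.5, 6.5, 15°): beam 1 = 1.9319 ≠ 1.7321 ✗
  (3.5, 4.5, 345°): beam 1 = 1.5529 ≠ 1.7321 ✗
  (4.5, 1.5, 105°): beam 1 = 5.6940 ≠ 1.7321 ✗
  (4.5, 3.5, 195°): beam 1 = 3.6235 ≠ 1.7321 ✗
  (1.5, 2.5, 330°): beam 1 = 3.0000 ≠ 1.7321 ✗
  …
  (3.5, 2.5, 300°): r_1=1.7321, r_2=1.7321, r_3=1.7321, r_4=2.8868 — all match ✓
Only this pose fits every beam.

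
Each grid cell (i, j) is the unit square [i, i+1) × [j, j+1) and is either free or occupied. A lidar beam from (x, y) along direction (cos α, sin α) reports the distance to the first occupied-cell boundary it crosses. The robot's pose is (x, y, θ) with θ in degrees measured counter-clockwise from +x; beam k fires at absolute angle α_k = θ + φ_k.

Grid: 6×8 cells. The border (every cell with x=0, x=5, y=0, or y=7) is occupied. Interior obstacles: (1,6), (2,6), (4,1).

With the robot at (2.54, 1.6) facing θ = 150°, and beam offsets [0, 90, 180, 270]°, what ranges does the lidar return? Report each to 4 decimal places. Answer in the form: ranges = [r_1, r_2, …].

ranges = [1.7782, 0.6928, 1.2000, 4.9200]

beam 1: φ=0°, α=150°
  d=(-0.8660,0.5000)  start (2,1)  tX=0.6235 tY=0.8000  stride 1/|dx|=1.1547 1/|dy|=2.0000
    cross x-line → (1,1), t=0.6235
    cross y-line → (1,2), t=0.8000
    cross x-line → (0,2), t=1.7782 (wall)
  → r_1 = 1.7782
beam 2: φ=90°, α=240°
  d=(-0.5000,-0.8660)  start (2,1)  tX=1.0800 tY=0.6928  stride 1/|dx|=2.0000 1/|dy|=1.1547
    cross y-line → (2,0), t=0.6928 (wall)
  → r_2 = 0.6928
beam 3: φ=180°, α=330°
  d=(0.8660,-0.5000)  start (2,1)  tX=0.5312 tY=1.2000  stride 1/|dx|=1.1547 1/|dy|=2.0000
    cross x-line → (3,1), t=0.5312
    cross y-line → (3,0), t=1.2000 (wall)
  → r_3 = 1.2000
beam 4: φ=270°, α=60°
  d=(0.5000,0.8660)  start (2,1)  tX=0.9200 tY=0.4619  stride 1/|dx|=2.0000 1/|dy|=1.1547
    cross y-line → (2,2), t=0.4619
    cross x-line → (3,2), t=0.9200
    cross y-line → (3,3), t=1.6166
    cross y-line → (3,4), t=2.7713
    cross x-line → (4,4), t=2.9200
    cross y-line → (4,5), t=3.9260
    cross x-line → (5,5), t=4.9200 (wall)
  → r_4 = 4.9200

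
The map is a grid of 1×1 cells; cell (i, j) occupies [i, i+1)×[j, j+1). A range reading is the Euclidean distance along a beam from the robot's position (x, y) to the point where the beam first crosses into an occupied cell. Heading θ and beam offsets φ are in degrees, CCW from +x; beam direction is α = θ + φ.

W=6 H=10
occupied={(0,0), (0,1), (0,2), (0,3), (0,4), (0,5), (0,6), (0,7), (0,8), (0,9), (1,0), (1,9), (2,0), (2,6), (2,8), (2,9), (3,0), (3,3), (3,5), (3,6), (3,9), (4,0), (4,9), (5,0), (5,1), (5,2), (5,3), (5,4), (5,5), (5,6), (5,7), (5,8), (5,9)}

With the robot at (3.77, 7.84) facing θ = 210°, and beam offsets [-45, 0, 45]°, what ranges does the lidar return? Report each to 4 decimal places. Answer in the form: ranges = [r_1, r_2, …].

ranges = [0.7972, 1.6800, 0.8696]

beam 1: φ=-45°, α=165°
  cosα=-0.9659 sinα=0.2588 | (3,7) | tMaxX 0.7972 tMaxY 0.6182 | tΔX 1.0353 tΔY 3.8637
    t=0.6182 [y] (3,8)
    t=0.7972 [x] (2,8) — stop
  → r_1 = 0.7972
beam 2: φ=0°, α=210°
  cosα=-0.8660 sinα=-0.5000 | (3,7) | tMaxX 0.8891 tMaxY 1.6800 | tΔX 1.1547 tΔY 2.0000
    t=0.8891 [x] (2,7)
    t=1.6800 [y] (2,6) — stop
  → r_2 = 1.6800
beam 3: φ=45°, α=255°
  cosα=-0.2588 sinα=-0.9659 | (3,7) | tMaxX 2.9751 tMaxY 0.8696 | tΔX 3.8637 tΔY 1.0353
    t=0.8696 [y] (3,6) — stop
  → r_3 = 0.8696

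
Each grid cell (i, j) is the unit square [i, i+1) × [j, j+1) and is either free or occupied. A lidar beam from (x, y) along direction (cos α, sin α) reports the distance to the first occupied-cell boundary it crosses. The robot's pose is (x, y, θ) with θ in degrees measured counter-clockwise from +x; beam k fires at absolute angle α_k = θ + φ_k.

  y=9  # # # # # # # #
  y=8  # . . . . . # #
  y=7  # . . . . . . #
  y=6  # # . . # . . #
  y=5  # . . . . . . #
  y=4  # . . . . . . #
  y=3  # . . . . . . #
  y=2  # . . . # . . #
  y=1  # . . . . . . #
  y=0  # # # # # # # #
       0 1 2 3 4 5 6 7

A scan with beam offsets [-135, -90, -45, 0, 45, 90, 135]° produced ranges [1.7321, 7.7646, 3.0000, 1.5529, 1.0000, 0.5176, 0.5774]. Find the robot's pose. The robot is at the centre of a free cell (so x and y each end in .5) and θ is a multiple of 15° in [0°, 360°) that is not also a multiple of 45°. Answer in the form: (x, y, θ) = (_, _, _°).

(x, y, θ) = (2.5, 1.5, 165°)

The pose lattice has 44·16 = 704 candidates. Test each by forward raycasting.
  (3.5, 5.5, 165°): beam 1 = 1.0000 ≠ 1.7321 ✗
  (6.5, 3.5, 30°): beam 1 = 2.5882 ≠ 1.7321 ✗
  (2.5, 8.5, 285°): beam 1 = 1.0000 ≠ 1.7321 ✗
  (1.5, 4.5, 300°): beam 1 = 0.5176 ≠ 1.7321 ✗
  …
  (2.5, 1.5, 165°): r_1=1.7321, r_2=7.7646, r_3=3.0000, r_4=1.5529, r_5=1.0000, r_6=0.5176, r_7=0.5774 — all match ✓
Unique over the lattice → pose = (2.5, 1.5, 165°).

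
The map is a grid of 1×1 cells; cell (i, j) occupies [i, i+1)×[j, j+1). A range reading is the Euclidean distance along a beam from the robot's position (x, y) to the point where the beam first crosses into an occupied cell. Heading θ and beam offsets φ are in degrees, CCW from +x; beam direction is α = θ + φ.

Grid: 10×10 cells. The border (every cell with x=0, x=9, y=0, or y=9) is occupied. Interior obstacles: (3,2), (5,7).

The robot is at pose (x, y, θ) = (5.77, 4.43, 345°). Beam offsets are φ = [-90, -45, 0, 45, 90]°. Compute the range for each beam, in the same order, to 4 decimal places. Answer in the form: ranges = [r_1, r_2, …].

beam 1: φ=-90°, α=255°
  cosα=-0.2588 sinα=-0.9659 | (5,4) | tMaxX 2.9751 tMaxY 0.4452 | tΔX 3.8637 tΔY 1.0353
    t=0.4452 [y] (5,3)
    t=1.4804 [y] (5,2)
    t=2.5157 [y] (5,1)
    t=2.9751 [x] (4,1)
    t=3.5510 [y] (4,0) — stop
  → r_1 = 3.5510
beam 2: φ=-45°, α=300°
  cosα=0.5000 sinα=-0.8660 | (5,4) | tMaxX 0.4600 tMaxY 0.4965 | tΔX 2.0000 tΔY 1.1547
    t=0.4600 [x] (6,4)
    t=0.4965 [y] (6,3)
    t=1.6512 [y] (6,2)
    t=2.4600 [x] (7,2)
    t=2.8059 [y] (7,1)
    t=3.9606 [y] (7,0) — stop
  → r_2 = 3.9606
beam 3: φ=0°, α=345°
  cosα=0.9659 sinα=-0.2588 | (5,4) | tMaxX 0.2381 tMaxY 1.6614 | tΔX 1.0353 tΔY 3.8637
    t=0.2381 [x] (6,4)
    t=1.2734 [x] (7,4)
    t=1.6614 [y] (7,3)
    t=2.3087 [x] (8,3)
    t=3.3439 [x] (9,3) — stop
  → r_3 = 3.3439
beam 4: φ=45°, α=30°
  cosα=0.8660 sinα=0.5000 | (5,4) | tMaxX 0.2656 tMaxY 1.1400 | tΔX 1.1547 tΔY 2.0000
    t=0.2656 [x] (6,4)
    t=1.1400 [y] (6,5)
    t=1.4203 [x] (7,5)
    t=2.5750 [x] (8,5)
    t=3.1400 [y] (8,6)
    t=3.7297 [x] (9,6) — stop
  → r_4 = 3.7297
beam 5: φ=90°, α=75°
  cosα=0.2588 sinα=0.9659 | (5,4) | tMaxX 0.8887 tMaxY 0.5901 | tΔX 3.8637 tΔY 1.0353
    t=0.5901 [y] (5,5)
    t=0.8887 [x] (6,5)
    t=1.6254 [y] (6,6)
    t=2.6607 [y] (6,7)
    t=3.6959 [y] (6,8)
    t=4.7312 [y] (6,9) — stop
  → r_5 = 4.7312

ranges = [3.5510, 3.9606, 3.3439, 3.7297, 4.7312]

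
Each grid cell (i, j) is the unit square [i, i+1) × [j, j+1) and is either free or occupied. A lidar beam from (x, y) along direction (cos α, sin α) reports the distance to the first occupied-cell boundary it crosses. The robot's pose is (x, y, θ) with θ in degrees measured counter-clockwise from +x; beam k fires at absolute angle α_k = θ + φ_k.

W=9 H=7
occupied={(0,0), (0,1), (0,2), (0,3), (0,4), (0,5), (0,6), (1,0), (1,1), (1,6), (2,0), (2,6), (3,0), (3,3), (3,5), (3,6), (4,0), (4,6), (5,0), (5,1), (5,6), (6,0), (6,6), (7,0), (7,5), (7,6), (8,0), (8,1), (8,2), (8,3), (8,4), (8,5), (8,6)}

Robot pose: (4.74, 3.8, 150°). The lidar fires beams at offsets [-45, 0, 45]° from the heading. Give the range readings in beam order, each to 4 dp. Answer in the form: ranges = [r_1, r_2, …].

beam 1: φ=-45°, α=105°
  direction (-0.2588, 0.9659); cell (4,3); t to first gridline: x 2.8591, y 0.2071 (then +3.8637 / +1.0353)
    (4,4) via y @ 0.2071
    (4,5) via y @ 1.2423
    (4,6) via y @ 2.2776  # hit
  → r_1 = 2.2776
beam 2: φ=0°, α=150°
  direction (-0.8660, 0.5000); cell (4,3); t to first gridline: x 0.8545, y 0.4000 (then +1.1547 / +2.0000)
    (4,4) via y @ 0.4000
    (3,4) via x @ 0.8545
    (2,4) via x @ 2.0092
    (2,5) via y @ 2.4000
    (1,5) via x @ 3.1639
    (0,5) via x @ 4.3186  # hit
  → r_2 = 4.3186
beam 3: φ=45°, α=195°
  direction (-0.9659, -0.2588); cell (4,3); t to first gridline: x 0.7661, y 3.0910 (then +1.0353 / +3.8637)
    (3,3) via x @ 0.7661  # hit
  → r_3 = 0.7661

ranges = [2.2776, 4.3186, 0.7661]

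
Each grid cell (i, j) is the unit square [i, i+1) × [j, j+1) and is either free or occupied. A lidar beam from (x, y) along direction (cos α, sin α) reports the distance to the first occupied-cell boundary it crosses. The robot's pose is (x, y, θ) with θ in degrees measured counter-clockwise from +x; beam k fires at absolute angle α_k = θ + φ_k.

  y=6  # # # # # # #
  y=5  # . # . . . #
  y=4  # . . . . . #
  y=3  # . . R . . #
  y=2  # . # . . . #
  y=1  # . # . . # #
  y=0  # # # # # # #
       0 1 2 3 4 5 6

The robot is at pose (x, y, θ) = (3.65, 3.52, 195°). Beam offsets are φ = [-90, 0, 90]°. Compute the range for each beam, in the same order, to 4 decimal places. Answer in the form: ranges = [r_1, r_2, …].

beam 1: φ=-90°, α=105°
  d=(-0.2588,0.9659)  start (3,3)  tX=2.5114 tY=0.4969  stride 1/|dx|=3.8637 1/|dy|=1.0353
    cross y-line → (3,4), t=0.4969
    cross y-line → (3,5), t=1.5322
    cross x-line → (2,5), t=2.5114 (wall)
  → r_1 = 2.5114
beam 2: φ=0°, α=195°
  d=(-0.9659,-0.2588)  start (3,3)  tX=0.6729 tY=2.0091  stride 1/|dx|=1.0353 1/|dy|=3.8637
    cross x-line → (2,3), t=0.6729
    cross x-line → (1,3), t=1.7082
    cross y-line → (1,2), t=2.0091
    cross x-line → (0,2), t=2.7435 (wall)
  → r_2 = 2.7435
beam 3: φ=90°, α=285°
  d=(0.2588,-0.9659)  start (3,3)  tX=1.3523 tY=0.5383  stride 1/|dx|=3.8637 1/|dy|=1.0353
    cross y-line → (3,2), t=0.5383
    cross x-line → (4,2), t=1.3523
    cross y-line → (4,1), t=1.5736
    cross y-line → (4,0), t=2.6089 (wall)
  → r_3 = 2.6089

ranges = [2.5114, 2.7435, 2.6089]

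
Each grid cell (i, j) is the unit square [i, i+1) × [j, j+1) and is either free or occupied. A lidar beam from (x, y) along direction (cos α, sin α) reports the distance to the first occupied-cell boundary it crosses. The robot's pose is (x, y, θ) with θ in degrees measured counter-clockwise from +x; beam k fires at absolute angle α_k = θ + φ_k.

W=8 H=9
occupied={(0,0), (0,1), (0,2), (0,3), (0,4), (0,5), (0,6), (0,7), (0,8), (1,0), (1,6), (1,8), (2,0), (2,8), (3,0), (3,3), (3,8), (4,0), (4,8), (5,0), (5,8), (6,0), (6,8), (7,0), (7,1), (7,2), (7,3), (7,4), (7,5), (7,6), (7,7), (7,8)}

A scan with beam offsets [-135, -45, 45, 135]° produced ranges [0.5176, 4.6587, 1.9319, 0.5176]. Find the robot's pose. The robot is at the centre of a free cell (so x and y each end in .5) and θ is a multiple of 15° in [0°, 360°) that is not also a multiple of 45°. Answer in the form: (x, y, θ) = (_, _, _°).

(x, y, θ) = (6.5, 7.5, 240°)

Candidates: 40 free-cell centres × 16 headings = 640 poses. Raycast each; keep the one whose scan matches to 4 dp.
  (4.5, 4.5, 255°): beam 1 = 4.0415 ≠ 0.5176 ✗
  (4.5, 6.5, 210°): beam 1 = 1.5529 ≠ 0.5176 ✗
  (1.5, 7.5, 240°): beam 2 = 0.5176 ≠ 4.6587 ✗
  …
  (6.5, 7.5, 240°): r_1=0.5176, r_2=4.6587, r_3=1.9319, r_4=0.5176 — all match ✓
Only this pose fits every beam.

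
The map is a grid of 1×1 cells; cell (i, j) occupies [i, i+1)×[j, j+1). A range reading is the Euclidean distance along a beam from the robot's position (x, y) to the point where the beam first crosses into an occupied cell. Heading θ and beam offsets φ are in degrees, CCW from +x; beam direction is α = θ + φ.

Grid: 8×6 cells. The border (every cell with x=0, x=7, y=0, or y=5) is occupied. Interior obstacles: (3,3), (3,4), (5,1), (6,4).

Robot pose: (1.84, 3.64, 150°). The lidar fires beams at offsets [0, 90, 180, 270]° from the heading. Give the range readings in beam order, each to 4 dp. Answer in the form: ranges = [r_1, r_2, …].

ranges = [0.9699, 1.6800, 3.6489, 1.5704]

beam 1: φ=0°, α=150°
  cosα=-0.8660 sinα=0.5000 | (1,3) | tMaxX 0.9699 tMaxY 0.7200 | tΔX 1.1547 tΔY 2.0000
    t=0.7200 [y] (1,4)
    t=0.9699 [x] (0,4) — stop
  → r_1 = 0.9699
beam 2: φ=90°, α=240°
  cosα=-0.5000 sinα=-0.8660 | (1,3) | tMaxX 1.6800 tMaxY 0.7390 | tΔX 2.0000 tΔY 1.1547
    t=0.7390 [y] (1,2)
    t=1.6800 [x] (0,2) — stop
  → r_2 = 1.6800
beam 3: φ=180°, α=330°
  cosα=0.8660 sinα=-0.5000 | (1,3) | tMaxX 0.1848 tMaxY 1.2800 | tΔX 1.1547 tΔY 2.0000
    t=0.1848 [x] (2,3)
    t=1.2800 [y] (2,2)
    t=1.3395 [x] (3,2)
    t=2.4942 [x] (4,2)
    t=3.2800 [y] (4,1)
    t=3.6489 [x] (5,1) — stop
  → r_3 = 3.6489
beam 4: φ=270°, α=60°
  cosα=0.5000 sinα=0.8660 | (1,3) | tMaxX 0.3200 tMaxY 0.4157 | tΔX 2.0000 tΔY 1.1547
    t=0.3200 [x] (2,3)
    t=0.4157 [y] (2,4)
    t=1.5704 [y] (2,5) — stop
  → r_4 = 1.5704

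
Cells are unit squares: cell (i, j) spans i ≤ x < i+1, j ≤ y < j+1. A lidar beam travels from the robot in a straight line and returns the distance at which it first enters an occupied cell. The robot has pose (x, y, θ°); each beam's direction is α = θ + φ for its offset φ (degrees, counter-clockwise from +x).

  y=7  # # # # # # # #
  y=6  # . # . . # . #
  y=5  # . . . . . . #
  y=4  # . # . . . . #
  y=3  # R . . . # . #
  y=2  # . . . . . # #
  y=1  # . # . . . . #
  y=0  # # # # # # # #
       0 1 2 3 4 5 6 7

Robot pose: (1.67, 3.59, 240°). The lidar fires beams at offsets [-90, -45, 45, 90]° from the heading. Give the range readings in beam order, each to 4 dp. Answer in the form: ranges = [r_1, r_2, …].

ranges = [0.7736, 0.6936, 1.6461, 5.1800]

beam 1: φ=-90°, α=150°
  cosα=-0.8660 sinα=0.5000 | (1,3) | tMaxX 0.7736 tMaxY 0.8200 | tΔX 1.1547 tΔY 2.0000
    t=0.7736 [x] (0,3) — stop
  → r_1 = 0.7736
beam 2: φ=-45°, α=195°
  cosα=-0.9659 sinα=-0.2588 | (1,3) | tMaxX 0.6936 tMaxY 2.2796 | tΔX 1.0353 tΔY 3.8637
    t=0.6936 [x] (0,3) — stop
  → r_2 = 0.6936
beam 3: φ=45°, α=285°
  cosα=0.2588 sinα=-0.9659 | (1,3) | tMaxX 1.2750 tMaxY 0.6108 | tΔX 3.8637 tΔY 1.0353
    t=0.6108 [y] (1,2)
    t=1.2750 [x] (2,2)
    t=1.6461 [y] (2,1) — stop
  → r_3 = 1.6461
beam 4: φ=90°, α=330°
  cosα=0.8660 sinα=-0.5000 | (1,3) | tMaxX 0.3811 tMaxY 1.1800 | tΔX 1.1547 tΔY 2.0000
    t=0.3811 [x] (2,3)
    t=1.1800 [y] (2,2)
    t=1.5358 [x] (3,2)
    t=2.6905 [x] (4,2)
    t=3.1800 [y] (4,1)
    t=3.8452 [x] (5,1)
    t=4.9999 [x] (6,1)
    t=5.1800 [y] (6,0) — stop
  → r_4 = 5.1800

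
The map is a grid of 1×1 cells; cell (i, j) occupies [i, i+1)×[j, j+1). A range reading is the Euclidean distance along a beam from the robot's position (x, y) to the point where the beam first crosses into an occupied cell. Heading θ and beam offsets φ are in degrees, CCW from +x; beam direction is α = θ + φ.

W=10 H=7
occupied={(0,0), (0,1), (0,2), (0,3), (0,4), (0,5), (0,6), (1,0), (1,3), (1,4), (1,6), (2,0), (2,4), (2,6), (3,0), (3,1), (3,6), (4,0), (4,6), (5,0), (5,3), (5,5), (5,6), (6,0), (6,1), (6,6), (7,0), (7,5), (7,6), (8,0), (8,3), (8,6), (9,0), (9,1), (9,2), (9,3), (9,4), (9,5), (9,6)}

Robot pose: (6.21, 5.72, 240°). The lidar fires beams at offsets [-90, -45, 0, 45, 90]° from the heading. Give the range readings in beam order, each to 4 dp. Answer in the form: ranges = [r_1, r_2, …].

beam 1: φ=-90°, α=150°
  dir = (cos 150°, sin 150°) = (-0.8660, 0.5000); from cell (6,5)
  next x-line at t=0.2425, next y-line at t=0.5600; Δt_x=1.1547, Δt_y=2.0000
    x: enter (5,5) at t=0.2425 ← occupied
  → r_1 = 0.2425
beam 2: φ=-45°, α=195°
  dir = (cos 195°, sin 195°) = (-0.9659, -0.2588); from cell (6,5)
  next x-line at t=0.2174, next y-line at t=2.7819; Δt_x=1.0353, Δt_y=3.8637
    x: enter (5,5) at t=0.2174 ← occupied
  → r_2 = 0.2174
beam 3: φ=0°, α=240°
  dir = (cos 240°, sin 240°) = (-0.5000, -0.8660); from cell (6,5)
  next x-line at t=0.4200, next y-line at t=0.8314; Δt_x=2.0000, Δt_y=1.1547
    x: enter (5,5) at t=0.4200 ← occupied
  → r_3 = 0.4200
beam 4: φ=45°, α=285°
  dir = (cos 285°, sin 285°) = (0.2588, -0.9659); from cell (6,5)
  next x-line at t=3.0523, next y-line at t=0.7454; Δt_x=3.8637, Δt_y=1.0353
    y: enter (6,4) at t=0.7454
    y: enter (6,3) at t=1.7807
    y: enter (6,2) at t=2.8160
    x: enter (7,2) at t=3.0523
    y: enter (7,1) at t=3.8512
    y: enter (7,0) at t=4.8865 ← occupied
  → r_4 = 4.8865
beam 5: φ=90°, α=330°
  dir = (cos 330°, sin 330°) = (0.8660, -0.5000); from cell (6,5)
  next x-line at t=0.9122, next y-line at t=1.4400; Δt_x=1.1547, Δt_y=2.0000
    x: enter (7,5) at t=0.9122 ← occupied
  → r_5 = 0.9122

ranges = [0.2425, 0.2174, 0.4200, 4.8865, 0.9122]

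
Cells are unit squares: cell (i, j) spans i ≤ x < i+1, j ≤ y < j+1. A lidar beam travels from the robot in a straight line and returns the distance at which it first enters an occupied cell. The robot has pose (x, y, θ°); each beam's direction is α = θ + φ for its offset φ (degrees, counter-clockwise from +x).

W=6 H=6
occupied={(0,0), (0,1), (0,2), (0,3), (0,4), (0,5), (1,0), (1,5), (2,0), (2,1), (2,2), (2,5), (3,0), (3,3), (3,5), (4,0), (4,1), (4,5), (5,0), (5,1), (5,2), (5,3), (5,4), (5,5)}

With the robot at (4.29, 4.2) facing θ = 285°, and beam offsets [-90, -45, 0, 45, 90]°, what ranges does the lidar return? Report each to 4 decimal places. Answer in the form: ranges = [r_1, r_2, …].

beam 1: φ=-90°, α=195°
  dir = (cos 195°, sin 195°) = (-0.9659, -0.2588); from cell (4,4)
  next x-line at t=0.3002, next y-line at t=0.7727; Δt_x=1.0353, Δt_y=3.8637
    x: enter (3,4) at t=0.3002
    y: enter (3,3) at t=0.7727 ← occupied
  → r_1 = 0.7727
beam 2: φ=-45°, α=240°
  dir = (cos 240°, sin 240°) = (-0.5000, -0.8660); from cell (4,4)
  next x-line at t=0.5800, next y-line at t=0.2309; Δt_x=2.0000, Δt_y=1.1547
    y: enter (4,3) at t=0.2309
    x: enter (3,3) at t=0.5800 ← occupied
  → r_2 = 0.5800
beam 3: φ=0°, α=285°
  dir = (cos 285°, sin 285°) = (0.2588, -0.9659); from cell (4,4)
  next x-line at t=2.7432, next y-line at t=0.2071; Δt_x=3.8637, Δt_y=1.0353
    y: enter (4,3) at t=0.2071
    y: enter (4,2) at t=1.2423
    y: enter (4,1) at t=2.2776 ← occupied
  → r_3 = 2.2776
beam 4: φ=45°, α=330°
  dir = (cos 330°, sin 330°) = (0.8660, -0.5000); from cell (4,4)
  next x-line at t=0.8198, next y-line at t=0.4000; Δt_x=1.1547, Δt_y=2.0000
    y: enter (4,3) at t=0.4000
    x: enter (5,3) at t=0.8198 ← occupied
  → r_4 = 0.8198
beam 5: φ=90°, α=15°
  dir = (cos 15°, sin 15°) = (0.9659, 0.2588); from cell (4,4)
  next x-line at t=0.7350, next y-line at t=3.0910; Δt_x=1.0353, Δt_y=3.8637
    x: enter (5,4) at t=0.7350 ← occupied
  → r_5 = 0.7350

ranges = [0.7727, 0.5800, 2.2776, 0.8198, 0.7350]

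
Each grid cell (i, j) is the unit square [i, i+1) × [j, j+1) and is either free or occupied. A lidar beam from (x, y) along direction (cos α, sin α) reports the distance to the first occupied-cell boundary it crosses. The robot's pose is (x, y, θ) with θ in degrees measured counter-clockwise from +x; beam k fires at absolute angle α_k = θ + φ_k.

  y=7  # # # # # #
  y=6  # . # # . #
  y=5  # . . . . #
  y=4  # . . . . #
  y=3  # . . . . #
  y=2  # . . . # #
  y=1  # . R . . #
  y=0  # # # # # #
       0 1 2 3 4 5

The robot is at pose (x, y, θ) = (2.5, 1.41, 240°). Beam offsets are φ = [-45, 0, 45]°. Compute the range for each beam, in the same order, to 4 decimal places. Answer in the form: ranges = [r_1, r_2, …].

ranges = [1.5529, 0.4734, 0.4245]

beam 1: φ=-45°, α=195°
  dir = (cos 195°, sin 195°) = (-0.9659, -0.2588); from cell (2,1)
  next x-line at t=0.5176, next y-line at t=1.5841; Δt_x=1.0353, Δt_y=3.8637
    x: enter (1,1) at t=0.5176
    x: enter (0,1) at t=1.5529 ← occupied
  → r_1 = 1.5529
beam 2: φ=0°, α=240°
  dir = (cos 240°, sin 240°) = (-0.5000, -0.8660); from cell (2,1)
  next x-line at t=1.0000, next y-line at t=0.4734; Δt_x=2.0000, Δt_y=1.1547
    y: enter (2,0) at t=0.4734 ← occupied
  → r_2 = 0.4734
beam 3: φ=45°, α=285°
  dir = (cos 285°, sin 285°) = (0.2588, -0.9659); from cell (2,1)
  next x-line at t=1.9319, next y-line at t=0.4245; Δt_x=3.8637, Δt_y=1.0353
    y: enter (2,0) at t=0.4245 ← occupied
  → r_3 = 0.4245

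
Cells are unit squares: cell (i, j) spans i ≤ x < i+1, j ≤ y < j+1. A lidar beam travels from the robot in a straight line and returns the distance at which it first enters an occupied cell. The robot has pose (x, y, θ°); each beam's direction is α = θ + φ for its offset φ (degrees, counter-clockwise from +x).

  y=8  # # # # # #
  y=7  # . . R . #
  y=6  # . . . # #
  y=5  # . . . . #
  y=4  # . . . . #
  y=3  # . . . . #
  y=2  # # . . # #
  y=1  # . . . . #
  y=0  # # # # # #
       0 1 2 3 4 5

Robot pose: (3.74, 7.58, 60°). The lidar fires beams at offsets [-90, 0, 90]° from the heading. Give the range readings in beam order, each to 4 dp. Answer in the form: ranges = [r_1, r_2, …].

beam 1: φ=-90°, α=330°
  direction (0.8660, -0.5000); cell (3,7); t to first gridline: x 0.3002, y 1.1600 (then +1.1547 / +2.0000)
    (4,7) via x @ 0.3002
    (4,6) via y @ 1.1600  # hit
  → r_1 = 1.1600
beam 2: φ=0°, α=60°
  direction (0.5000, 0.8660); cell (3,7); t to first gridline: x 0.5200, y 0.4850 (then +2.0000 / +1.1547)
    (3,8) via y @ 0.4850  # hit
  → r_2 = 0.4850
beam 3: φ=90°, α=150°
  direction (-0.8660, 0.5000); cell (3,7); t to first gridline: x 0.8545, y 0.8400 (then +1.1547 / +2.0000)
    (3,8) via y @ 0.8400  # hit
  → r_3 = 0.8400

ranges = [1.1600, 0.4850, 0.8400]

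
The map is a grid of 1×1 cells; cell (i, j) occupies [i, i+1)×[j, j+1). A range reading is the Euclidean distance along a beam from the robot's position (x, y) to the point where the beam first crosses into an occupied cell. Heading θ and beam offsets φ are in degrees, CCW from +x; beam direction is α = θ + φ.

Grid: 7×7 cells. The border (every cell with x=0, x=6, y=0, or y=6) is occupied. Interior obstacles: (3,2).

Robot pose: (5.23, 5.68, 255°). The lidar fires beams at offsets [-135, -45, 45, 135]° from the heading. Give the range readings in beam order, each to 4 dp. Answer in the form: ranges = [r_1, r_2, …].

ranges = [0.3695, 4.8844, 1.5400, 0.6400]

beam 1: φ=-135°, α=120°
  dir = (cos 120°, sin 120°) = (-0.5000, 0.8660); from cell (5,5)
  next x-line at t=0.4600, next y-line at t=0.3695; Δt_x=2.0000, Δt_y=1.1547
    y: enter (5,6) at t=0.3695 ← occupied
  → r_1 = 0.3695
beam 2: φ=-45°, α=210°
  dir = (cos 210°, sin 210°) = (-0.8660, -0.5000); from cell (5,5)
  next x-line at t=0.2656, next y-line at t=1.3600; Δt_x=1.1547, Δt_y=2.0000
    x: enter (4,5) at t=0.2656
    y: enter (4,4) at t=1.3600
    x: enter (3,4) at t=1.4203
    x: enter (2,4) at t=2.5750
    y: enter (2,3) at t=3.3600
    x: enter (1,3) at t=3.7297
    x: enter (0,3) at t=4.8844 ← occupied
  → r_2 = 4.8844
beam 3: φ=45°, α=300°
  dir = (cos 300°, sin 300°) = (0.5000, -0.8660); from cell (5,5)
  next x-line at t=1.5400, next y-line at t=0.7852; Δt_x=2.0000, Δt_y=1.1547
    y: enter (5,4) at t=0.7852
    x: enter (6,4) at t=1.5400 ← occupied
  → r_3 = 1.5400
beam 4: φ=135°, α=30°
  dir = (cos 30°, sin 30°) = (0.8660, 0.5000); from cell (5,5)
  next x-line at t=0.8891, next y-line at t=0.6400; Δt_x=1.1547, Δt_y=2.0000
    y: enter (5,6) at t=0.6400 ← occupied
  → r_4 = 0.6400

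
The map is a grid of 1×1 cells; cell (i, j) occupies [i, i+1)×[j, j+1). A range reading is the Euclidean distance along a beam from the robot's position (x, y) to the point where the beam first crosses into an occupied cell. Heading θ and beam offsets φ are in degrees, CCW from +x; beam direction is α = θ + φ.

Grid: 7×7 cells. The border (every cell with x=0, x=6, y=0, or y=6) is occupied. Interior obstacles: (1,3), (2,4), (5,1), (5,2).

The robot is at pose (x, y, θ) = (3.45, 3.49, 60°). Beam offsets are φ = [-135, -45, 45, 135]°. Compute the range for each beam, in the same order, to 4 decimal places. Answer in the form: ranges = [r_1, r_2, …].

beam 1: φ=-135°, α=285°
  dir = (cos 285°, sin 285°) = (0.2588, -0.9659); from cell (3,3)
  next x-line at t=2.1250, next y-line at t=0.5073; Δt_x=3.8637, Δt_y=1.0353
    y: enter (3,2) at t=0.5073
    y: enter (3,1) at t=1.5426
    x: enter (4,1) at t=2.1250
    y: enter (4,0) at t=2.5778 ← occupied
  → r_1 = 2.5778
beam 2: φ=-45°, α=15°
  dir = (cos 15°, sin 15°) = (0.9659, 0.2588); from cell (3,3)
  next x-line at t=0.5694, next y-line at t=1.9705; Δt_x=1.0353, Δt_y=3.8637
    x: enter (4,3) at t=0.5694
    x: enter (5,3) at t=1.6047
    y: enter (5,4) at t=1.9705
    x: enter (6,4) at t=2.6400 ← occupied
  → r_2 = 2.6400
beam 3: φ=45°, α=105°
  dir = (cos 105°, sin 105°) = (-0.2588, 0.9659); from cell (3,3)
  next x-line at t=1.7387, next y-line at t=0.5280; Δt_x=3.8637, Δt_y=1.0353
    y: enter (3,4) at t=0.5280
    y: enter (3,5) at t=1.5633
    x: enter (2,5) at t=1.7387
    y: enter (2,6) at t=2.5985 ← occupied
  → r_3 = 2.5985
beam 4: φ=135°, α=195°
  dir = (cos 195°, sin 195°) = (-0.9659, -0.2588); from cell (3,3)
  next x-line at t=0.4659, next y-line at t=1.8932; Δt_x=1.0353, Δt_y=3.8637
    x: enter (2,3) at t=0.4659
    x: enter (1,3) at t=1.5012 ← occupied
  → r_4 = 1.5012

ranges = [2.5778, 2.6400, 2.5985, 1.5012]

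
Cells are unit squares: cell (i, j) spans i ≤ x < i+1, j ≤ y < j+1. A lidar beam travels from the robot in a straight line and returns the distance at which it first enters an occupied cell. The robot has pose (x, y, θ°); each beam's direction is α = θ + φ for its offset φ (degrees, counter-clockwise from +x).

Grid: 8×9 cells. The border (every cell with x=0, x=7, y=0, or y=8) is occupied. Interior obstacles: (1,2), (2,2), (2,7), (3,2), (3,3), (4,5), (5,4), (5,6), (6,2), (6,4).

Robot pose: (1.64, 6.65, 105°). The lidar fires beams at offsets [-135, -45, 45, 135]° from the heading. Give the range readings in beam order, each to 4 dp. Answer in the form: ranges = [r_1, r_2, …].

ranges = [2.7251, 0.7200, 0.7390, 1.2800]

beam 1: φ=-135°, α=330°
  d=(0.8660,-0.5000)  start (1,6)  tX=0.4157 tY=1.3000  stride 1/|dx|=1.1547 1/|dy|=2.0000
    cross x-line → (2,6), t=0.4157
    cross y-line → (2,5), t=1.3000
    cross x-line → (3,5), t=1.5704
    cross x-line → (4,5), t=2.7251 (wall)
  → r_1 = 2.7251
beam 2: φ=-45°, α=60°
  d=(0.5000,0.8660)  start (1,6)  tX=0.7200 tY=0.4041  stride 1/|dx|=2.0000 1/|dy|=1.1547
    cross y-line → (1,7), t=0.4041
    cross x-line → (2,7), t=0.7200 (wall)
  → r_2 = 0.7200
beam 3: φ=45°, α=150°
  d=(-0.8660,0.5000)  start (1,6)  tX=0.7390 tY=0.7000  stride 1/|dx|=1.1547 1/|dy|=2.0000
    cross y-line → (1,7), t=0.7000
    cross x-line → (0,7), t=0.7390 (wall)
  → r_3 = 0.7390
beam 4: φ=135°, α=240°
  d=(-0.5000,-0.8660)  start (1,6)  tX=1.2800 tY=0.7506  stride 1/|dx|=2.0000 1/|dy|=1.1547
    cross y-line → (1,5), t=0.7506
    cross x-line → (0,5), t=1.2800 (wall)
  → r_4 = 1.2800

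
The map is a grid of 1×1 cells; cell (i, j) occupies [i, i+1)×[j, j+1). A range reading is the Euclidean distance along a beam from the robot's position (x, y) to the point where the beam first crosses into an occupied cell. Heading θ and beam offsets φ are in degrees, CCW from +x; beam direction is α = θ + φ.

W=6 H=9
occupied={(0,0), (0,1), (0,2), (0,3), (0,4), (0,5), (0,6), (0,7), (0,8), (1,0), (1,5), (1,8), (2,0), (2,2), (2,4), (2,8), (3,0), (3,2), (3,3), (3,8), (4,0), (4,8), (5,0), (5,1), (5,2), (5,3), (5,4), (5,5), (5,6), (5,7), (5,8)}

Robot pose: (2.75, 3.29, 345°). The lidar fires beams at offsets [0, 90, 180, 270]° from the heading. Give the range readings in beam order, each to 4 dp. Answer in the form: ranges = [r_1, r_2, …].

ranges = [0.2588, 0.7350, 1.8117, 0.3002]

beam 1: φ=0°, α=345°
  cosα=0.9659 sinα=-0.2588 | (2,3) | tMaxX 0.2588 tMaxY 1.1205 | tΔX 1.0353 tΔY 3.8637
    t=0.2588 [x] (3,3) — stop
  → r_1 = 0.2588
beam 2: φ=90°, α=75°
  cosα=0.2588 sinα=0.9659 | (2,3) | tMaxX 0.9659 tMaxY 0.7350 | tΔX 3.8637 tΔY 1.0353
    t=0.7350 [y] (2,4) — stop
  → r_2 = 0.7350
beam 3: φ=180°, α=165°
  cosα=-0.9659 sinα=0.2588 | (2,3) | tMaxX 0.7765 tMaxY 2.7432 | tΔX 1.0353 tΔY 3.8637
    t=0.7765 [x] (1,3)
    t=1.8117 [x] (0,3) — stop
  → r_3 = 1.8117
beam 4: φ=270°, α=255°
  cosα=-0.2588 sinα=-0.9659 | (2,3) | tMaxX 2.8978 tMaxY 0.3002 | tΔX 3.8637 tΔY 1.0353
    t=0.3002 [y] (2,2) — stop
  → r_4 = 0.3002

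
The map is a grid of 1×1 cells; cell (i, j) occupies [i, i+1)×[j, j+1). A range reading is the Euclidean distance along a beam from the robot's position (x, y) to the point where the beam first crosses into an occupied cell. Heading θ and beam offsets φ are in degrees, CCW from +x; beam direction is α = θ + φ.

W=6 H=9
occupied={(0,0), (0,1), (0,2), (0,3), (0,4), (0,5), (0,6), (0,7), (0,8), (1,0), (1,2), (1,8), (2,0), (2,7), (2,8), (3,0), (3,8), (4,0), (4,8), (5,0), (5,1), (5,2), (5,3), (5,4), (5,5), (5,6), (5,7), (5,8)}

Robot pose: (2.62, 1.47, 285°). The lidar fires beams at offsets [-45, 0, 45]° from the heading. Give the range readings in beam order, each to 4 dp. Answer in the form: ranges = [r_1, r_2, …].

ranges = [0.5427, 0.4866, 0.9400]

beam 1: φ=-45°, α=240°
  d=(-0.5000,-0.8660)  start (2,1)  tX=1.2400 tY=0.5427  stride 1/|dx|=2.0000 1/|dy|=1.1547
    cross y-line → (2,0), t=0.5427 (wall)
  → r_1 = 0.5427
beam 2: φ=0°, α=285°
  d=(0.2588,-0.9659)  start (2,1)  tX=1.4682 tY=0.4866  stride 1/|dx|=3.8637 1/|dy|=1.0353
    cross y-line → (2,0), t=0.4866 (wall)
  → r_2 = 0.4866
beam 3: φ=45°, α=330°
  d=(0.8660,-0.5000)  start (2,1)  tX=0.4388 tY=0.9400  stride 1/|dx|=1.1547 1/|dy|=2.0000
    cross x-line → (3,1), t=0.4388
    cross y-line → (3,0), t=0.9400 (wall)
  → r_3 = 0.9400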